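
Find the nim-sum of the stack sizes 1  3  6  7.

Bitwise XOR of the heap sizes:
  001  (1)
  011  (3)
  110  (6)
  111  (7)
  ---
  011  (3)

3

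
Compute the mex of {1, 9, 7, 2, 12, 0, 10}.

The values 0, 1, 2 are all present; 3 is the first non-negative integer missing from the set.

3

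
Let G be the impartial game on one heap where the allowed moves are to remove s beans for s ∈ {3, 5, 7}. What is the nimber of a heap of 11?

0

Compute g(0), g(1), … for moves {3, 5, 7}:
k:     0  1  2  3  4  5  6  7  8  9 10 11
g(k):  0  0  0  1  1  1  2  2  2  3  0  0
So g(11) = 0.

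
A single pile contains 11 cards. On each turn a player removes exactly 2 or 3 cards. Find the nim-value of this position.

0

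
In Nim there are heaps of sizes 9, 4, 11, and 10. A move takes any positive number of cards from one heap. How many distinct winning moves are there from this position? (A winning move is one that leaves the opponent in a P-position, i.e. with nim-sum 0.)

3

Nim-sum: 9 XOR 4 XOR 11 XOR 10 = 12.
The overall nim-sum is X = 12. A heap of size p has a winning move iff p XOR X < p (reduce it to p XOR X).
  9: 9 XOR 12 = 5 < 9 — winning move (to 5).
  4: 4 XOR 12 = 8 ≥ 4 — no move.
  11: 11 XOR 12 = 7 < 11 — winning move (to 7).
  10: 10 XOR 12 = 6 < 10 — winning move (to 6).
That gives 3 winning moves.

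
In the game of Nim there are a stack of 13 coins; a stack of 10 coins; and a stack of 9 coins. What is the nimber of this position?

14

Bitwise XOR of the heap sizes:
  1101  (13)
  1010  (10)
  1001  (9)
  ----
  1110  (14)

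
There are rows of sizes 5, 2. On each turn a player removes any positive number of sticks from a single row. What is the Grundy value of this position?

7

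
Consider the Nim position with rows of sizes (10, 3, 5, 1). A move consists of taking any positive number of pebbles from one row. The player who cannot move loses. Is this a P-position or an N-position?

N-position

Compute the nim-sum pairwise:
10 ^ 3 = 9
9 ^ 5 = 12
12 ^ 1 = 13
The nim-sum is 13 ≠ 0, so this is an N-position: the player to move can win.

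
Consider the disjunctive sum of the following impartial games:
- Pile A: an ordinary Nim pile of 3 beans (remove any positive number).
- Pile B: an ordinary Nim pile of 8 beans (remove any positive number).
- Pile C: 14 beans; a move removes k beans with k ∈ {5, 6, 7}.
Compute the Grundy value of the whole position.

Pile A is a plain Nim pile of size 3, so its Grundy value is 3.
Pile B is a plain Nim pile of size 8, so its Grundy value is 8.
For pile C, compute g(0), g(1), … with moves {5, 6, 7}:
k:     0  1  2  3  4  5  6  7  8  9 10 11 12 13 14
g(k):  0  0  0  0  0  1  1  1  1  1  2  2  0  0  0
So g(14) = 0.
The value of a disjunctive sum is the nim-sum of the parts.
Combined value = 3 XOR 8 XOR 0 = 11.

11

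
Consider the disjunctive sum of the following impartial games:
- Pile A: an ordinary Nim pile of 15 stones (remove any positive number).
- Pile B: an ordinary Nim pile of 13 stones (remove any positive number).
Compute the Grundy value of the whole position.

Pile A is a plain Nim pile of size 15, so its Grundy value is 15.
Pile B is a plain Nim pile of size 13, so its Grundy value is 13.
The value of a disjunctive sum is the nim-sum of the parts.
Combined value = 15 ⊕ 13 = 2.

2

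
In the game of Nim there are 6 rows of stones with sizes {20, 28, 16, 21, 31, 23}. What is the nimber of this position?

Bitwise XOR of the heap sizes:
  10100  (20)
  11100  (28)
  10000  (16)
  10101  (21)
  11111  (31)
  10111  (23)
  -----
  00101  (5)

5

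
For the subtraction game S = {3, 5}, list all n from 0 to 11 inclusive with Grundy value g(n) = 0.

Build the Grundy sequence with g(k) = mex{g(k−s) : s ∈ {3, 5}, s ≤ k}:
k:     0  1  2  3  4  5  6  7  8  9 10 11
g(k):  0  0  0  1  1  1  2  2  0  0  0  1
The P-positions (g = 0) in 0..11 are 0, 1, 2, 8, 9, 10.

0, 1, 2, 8, 9, 10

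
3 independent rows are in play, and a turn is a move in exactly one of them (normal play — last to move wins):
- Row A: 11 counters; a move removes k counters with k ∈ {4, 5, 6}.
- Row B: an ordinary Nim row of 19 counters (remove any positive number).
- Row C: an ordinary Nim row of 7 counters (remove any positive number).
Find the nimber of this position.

Build the Grundy sequence for row A with g(k) = mex{g(k−s) : s ∈ {4, 5, 6}, s ≤ k}:
g(0) = mex{} = 0
g(1) = mex{} = 0
g(2) = mex{} = 0
g(3) = mex{} = 0
g(4) = mex{0} = 1
g(5) = mex{0} = 1
g(6) = mex{0} = 1
g(7) = mex{0} = 1
g(8) = mex{0,1} = 2
g(9) = mex{0,1} = 2
g(10) = mex{1} = 0
g(11) = mex{1} = 0
So g(11) = 0.
Row B is a plain Nim row of size 19, so its Grundy value is 19.
Row C is a plain Nim row of size 7, so its Grundy value is 7.
The value of a disjunctive sum is the nim-sum of the parts.
Combined value = 0 ⊕ 19 ⊕ 7 = 20.

20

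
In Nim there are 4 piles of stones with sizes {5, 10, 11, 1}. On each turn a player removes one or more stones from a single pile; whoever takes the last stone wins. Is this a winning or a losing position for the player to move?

Winning position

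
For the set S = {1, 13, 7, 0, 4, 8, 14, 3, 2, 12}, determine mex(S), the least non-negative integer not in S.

The values 0, 1, 2, 3, 4 are all present; 5 is the first non-negative integer missing from the set.

5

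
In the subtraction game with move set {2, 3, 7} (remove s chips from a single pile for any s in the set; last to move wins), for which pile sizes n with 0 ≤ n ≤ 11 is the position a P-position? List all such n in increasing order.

0, 1, 5, 6, 10, 11

Grundy values for subtraction set {2, 3, 7}:
k:     0  1  2  3  4  5  6  7  8  9 10 11
g(k):  0  0  1  1  2  0  0  1  1  2  0  0
The P-positions (g = 0) in 0..11 are 0, 1, 5, 6, 10, 11.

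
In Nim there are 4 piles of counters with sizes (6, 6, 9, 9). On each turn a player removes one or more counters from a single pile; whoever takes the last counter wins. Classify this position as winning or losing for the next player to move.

Losing position

Compute the nim-sum pairwise:
6 XOR 6 = 0
0 XOR 9 = 9
9 XOR 9 = 0
The nim-sum is 0, so this is a P-position: the player to move is in a losing position under optimal play.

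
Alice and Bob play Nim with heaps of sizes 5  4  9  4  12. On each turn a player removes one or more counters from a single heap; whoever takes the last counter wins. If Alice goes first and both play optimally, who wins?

Bitwise XOR of the heap sizes:
  0101  (5)
  0100  (4)
  1001  (9)
  0100  (4)
  1100  (12)
  ----
  0000  (0)
The nim-sum is 0, so this is a P-position: the player to move is in a losing position under optimal play; Alice is about to move from it and so loses — Bob wins.

Bob wins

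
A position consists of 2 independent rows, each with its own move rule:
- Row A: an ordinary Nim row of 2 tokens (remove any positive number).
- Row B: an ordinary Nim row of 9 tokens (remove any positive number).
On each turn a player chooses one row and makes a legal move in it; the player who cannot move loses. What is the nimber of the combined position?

11

Row A is a plain Nim row of size 2, so its Grundy value is 2.
Row B is a plain Nim row of size 9, so its Grundy value is 9.
By the Sprague-Grundy theorem, the Grundy value of a sum of independent games is the XOR of the component values.
Combined value = 2 XOR 9 = 11.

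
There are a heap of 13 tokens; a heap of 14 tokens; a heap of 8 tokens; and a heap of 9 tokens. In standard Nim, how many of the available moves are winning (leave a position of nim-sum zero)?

Nim-sum: 13 ⊕ 14 ⊕ 8 ⊕ 9 = 2.
The overall nim-sum is X = 2. A heap of size p has a winning move iff p XOR X < p (reduce it to p XOR X).
  13: 13 XOR 2 = 15 ≥ 13 — no move.
  14: 14 XOR 2 = 12 < 14 — winning move (to 12).
  8: 8 XOR 2 = 10 ≥ 8 — no move.
  9: 9 XOR 2 = 11 ≥ 9 — no move.
That gives 1 winning move.

1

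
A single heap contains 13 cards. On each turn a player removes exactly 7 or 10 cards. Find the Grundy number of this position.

Build the Grundy sequence with g(k) = mex{g(k−s) : s ∈ {7, 10}, s ≤ k}:
g(0) = mex{} = 0
g(1) = mex{} = 0
g(2) = mex{} = 0
g(3) = mex{} = 0
g(4) = mex{} = 0
g(5) = mex{} = 0
g(6) = mex{} = 0
g(7) = mex{0} = 1
g(8) = mex{0} = 1
g(9) = mex{0} = 1
g(10) = mex{0} = 1
g(11) = mex{0} = 1
g(12) = mex{0} = 1
g(13) = mex{0} = 1
So g(13) = 1.

1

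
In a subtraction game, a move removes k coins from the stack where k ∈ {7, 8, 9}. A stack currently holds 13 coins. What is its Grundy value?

Compute g(0), g(1), … for moves {7, 8, 9}:
k:     0  1  2  3  4  5  6  7  8  9 10 11 12 13
g(k):  0  0  0  0  0  0  0  1  1  1  1  1  1  1
So g(13) = 1.

1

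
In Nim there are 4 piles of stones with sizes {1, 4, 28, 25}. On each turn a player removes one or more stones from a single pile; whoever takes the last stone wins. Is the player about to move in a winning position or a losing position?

Losing position

Compute the nim-sum pairwise:
1 ^ 4 = 5
5 ^ 28 = 25
25 ^ 25 = 0
The nim-sum is 0, so this is a P-position: the player to move is in a losing position under optimal play.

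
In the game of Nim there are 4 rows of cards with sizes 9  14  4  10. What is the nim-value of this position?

Bitwise XOR of the heap sizes:
  1001  (9)
  1110  (14)
  0100  (4)
  1010  (10)
  ----
  1001  (9)

9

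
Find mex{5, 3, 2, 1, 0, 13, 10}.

4

The values 0, 1, 2, 3 are all present; 4 is the first non-negative integer missing from the set.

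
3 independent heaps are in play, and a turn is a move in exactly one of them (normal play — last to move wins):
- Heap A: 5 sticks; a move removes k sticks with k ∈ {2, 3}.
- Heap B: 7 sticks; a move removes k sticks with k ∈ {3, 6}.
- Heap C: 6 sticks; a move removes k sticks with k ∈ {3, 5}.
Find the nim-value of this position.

0

For heap A, compute g(0), g(1), … with moves {2, 3}:
k:     0  1  2  3  4  5
g(k):  0  0  1  1  2  0
So g(5) = 0.
Grundy values for heap B (subtraction set {3, 6}):
g(0) = mex{} = 0
g(1) = mex{} = 0
g(2) = mex{} = 0
g(3) = mex{0} = 1
g(4) = mex{0} = 1
g(5) = mex{0} = 1
g(6) = mex{0,1} = 2
g(7) = mex{0,1} = 2
So g(7) = 2.
Grundy values for heap C (subtraction set {3, 5}):
g(0) = mex{} = 0
g(1) = mex{} = 0
g(2) = mex{} = 0
g(3) = mex{0} = 1
g(4) = mex{0} = 1
g(5) = mex{0} = 1
g(6) = mex{0,1} = 2
So g(6) = 2.
By the Sprague-Grundy theorem, the Grundy value of a sum of independent games is the XOR of the component values.
Combined value = 0 ⊕ 2 ⊕ 2 = 0.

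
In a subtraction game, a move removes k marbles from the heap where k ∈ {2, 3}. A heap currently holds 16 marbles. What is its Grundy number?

0

Compute g(0), g(1), … for moves {2, 3}:
k:     0  1  2  3  4  5  6  7  8  9 10 11 12 13 14 15 16
g(k):  0  0  1  1  2  0  0  1  1  2  0  0  1  1  2  0  0
So g(16) = 0.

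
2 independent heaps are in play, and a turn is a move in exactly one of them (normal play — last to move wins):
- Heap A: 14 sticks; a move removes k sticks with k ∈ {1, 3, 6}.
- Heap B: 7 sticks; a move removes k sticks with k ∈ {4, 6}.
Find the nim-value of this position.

For heap A, compute g(0), g(1), … with moves {1, 3, 6}:
k:     0  1  2  3  4  5  6  7  8  9 10 11 12 13 14
g(k):  0  1  0  1  0  1  2  3  2  0  1  0  1  0  1
So g(14) = 1.
Build the Grundy sequence for heap B with g(k) = mex{g(k−s) : s ∈ {4, 6}, s ≤ k}:
k:     0  1  2  3  4  5  6  7
g(k):  0  0  0  0  1  1  1  1
So g(7) = 1.
By the Sprague-Grundy theorem, the Grundy value of a sum of independent games is the XOR of the component values.
Combined value = 1 XOR 1 = 0.

0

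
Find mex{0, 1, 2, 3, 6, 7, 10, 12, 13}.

The values 0, 1, 2, 3 are all present; 4 is the first non-negative integer missing from the set.

4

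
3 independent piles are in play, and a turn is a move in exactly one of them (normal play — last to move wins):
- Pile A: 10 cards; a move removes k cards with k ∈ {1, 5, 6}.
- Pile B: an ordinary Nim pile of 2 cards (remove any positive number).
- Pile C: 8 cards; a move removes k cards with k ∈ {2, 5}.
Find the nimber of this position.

0

Build the Grundy sequence for pile A with g(k) = mex{g(k−s) : s ∈ {1, 5, 6}, s ≤ k}:
g(0) = mex{} = 0
g(1) = mex{0} = 1
g(2) = mex{1} = 0
g(3) = mex{0} = 1
g(4) = mex{1} = 0
g(5) = mex{0} = 1
g(6) = mex{0,1} = 2
g(7) = mex{0,1,2} = 3
g(8) = mex{0,1,3} = 2
g(9) = mex{0,1,2} = 3
g(10) = mex{0,1,3} = 2
So g(10) = 2.
Pile B is a plain Nim pile of size 2, so its Grundy value is 2.
Build the Grundy sequence for pile C with g(k) = mex{g(k−s) : s ∈ {2, 5}, s ≤ k}:
g(0) = mex{} = 0
g(1) = mex{} = 0
g(2) = mex{0} = 1
g(3) = mex{0} = 1
g(4) = mex{1} = 0
g(5) = mex{0,1} = 2
g(6) = mex{0} = 1
g(7) = mex{1,2} = 0
g(8) = mex{1} = 0
So g(8) = 0.
The value of a disjunctive sum is the nim-sum of the parts.
Combined value = 2 XOR 2 XOR 0 = 0.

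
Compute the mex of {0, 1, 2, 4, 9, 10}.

3

The values 0, 1, 2 are all present; 3 is the first non-negative integer missing from the set.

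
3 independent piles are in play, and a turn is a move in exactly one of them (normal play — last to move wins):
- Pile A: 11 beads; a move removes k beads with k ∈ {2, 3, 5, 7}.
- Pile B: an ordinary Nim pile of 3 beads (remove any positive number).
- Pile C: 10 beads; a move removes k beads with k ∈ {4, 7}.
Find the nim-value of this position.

0

For pile A, compute g(0), g(1), … with moves {2, 3, 5, 7}:
g(0) = mex{} = 0
g(1) = mex{} = 0
g(2) = mex{0} = 1
g(3) = mex{0} = 1
g(4) = mex{0,1} = 2
g(5) = mex{0,1} = 2
g(6) = mex{0,1,2} = 3
g(7) = mex{0,1,2} = 3
g(8) = mex{0,1,2,3} = 4
g(9) = mex{1,2,3} = 0
g(10) = mex{1,2,3,4} = 0
g(11) = mex{0,2,3,4} = 1
So g(11) = 1.
Pile B is a plain Nim pile of size 3, so its Grundy value is 3.
For pile C, compute g(0), g(1), … with moves {4, 7}:
k:     0  1  2  3  4  5  6  7  8  9 10
g(k):  0  0  0  0  1  1  1  1  2  2  2
So g(10) = 2.
The value of a disjunctive sum is the nim-sum of the parts.
Combined value = 1 XOR 3 XOR 2 = 0.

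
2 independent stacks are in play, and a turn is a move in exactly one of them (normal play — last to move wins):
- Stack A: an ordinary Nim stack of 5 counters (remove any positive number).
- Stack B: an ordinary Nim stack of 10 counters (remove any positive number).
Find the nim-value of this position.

Stack A is a plain Nim stack of size 5, so its Grundy value is 5.
Stack B is a plain Nim stack of size 10, so its Grundy value is 10.
The value of a disjunctive sum is the nim-sum of the parts.
Combined value = 5 XOR 10 = 15.

15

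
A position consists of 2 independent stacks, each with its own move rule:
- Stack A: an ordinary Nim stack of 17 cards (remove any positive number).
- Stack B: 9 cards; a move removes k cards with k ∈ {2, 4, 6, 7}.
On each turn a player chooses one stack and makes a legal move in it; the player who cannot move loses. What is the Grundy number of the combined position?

Stack A is a plain Nim stack of size 17, so its Grundy value is 17.
Build the Grundy sequence for stack B with g(k) = mex{g(k−s) : s ∈ {2, 4, 6, 7}, s ≤ k}:
g(0) = mex{} = 0
g(1) = mex{} = 0
g(2) = mex{0} = 1
g(3) = mex{0} = 1
g(4) = mex{0,1} = 2
g(5) = mex{0,1} = 2
g(6) = mex{0,1,2} = 3
g(7) = mex{0,1,2} = 3
g(8) = mex{0,1,2,3} = 4
g(9) = mex{1,2,3} = 0
So g(9) = 0.
By the Sprague-Grundy theorem, the Grundy value of a sum of independent games is the XOR of the component values.
Combined value = 17 XOR 0 = 17.

17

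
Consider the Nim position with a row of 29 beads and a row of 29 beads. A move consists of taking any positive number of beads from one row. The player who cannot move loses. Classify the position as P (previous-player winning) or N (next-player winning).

Nim-sum: 29 ^ 29 = 0.
The nim-sum is 0, so this is a P-position: the player to move is in a losing position under optimal play.

P-position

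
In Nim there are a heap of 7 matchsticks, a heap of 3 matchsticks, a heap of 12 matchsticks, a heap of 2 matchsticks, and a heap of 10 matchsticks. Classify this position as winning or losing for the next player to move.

Losing position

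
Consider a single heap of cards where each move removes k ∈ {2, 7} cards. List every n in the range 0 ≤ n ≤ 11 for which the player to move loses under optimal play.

0, 1, 4, 5, 9, 10

Grundy values for subtraction set {2, 7}:
k:     0  1  2  3  4  5  6  7  8  9 10 11
g(k):  0  0  1  1  0  0  1  1  2  0  0  1
The P-positions (g = 0) in 0..11 are 0, 1, 4, 5, 9, 10.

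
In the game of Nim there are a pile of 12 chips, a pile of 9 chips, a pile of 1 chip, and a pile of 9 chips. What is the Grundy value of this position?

13

Nim-sum: 12 ⊕ 9 ⊕ 1 ⊕ 9 = 13.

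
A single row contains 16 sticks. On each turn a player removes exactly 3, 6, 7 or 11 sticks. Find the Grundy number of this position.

Build the Grundy sequence with g(k) = mex{g(k−s) : s ∈ {3, 6, 7, 11}, s ≤ k}:
k:     0  1  2  3  4  5  6  7  8  9 10 11 12 13 14 15 16
g(k):  0  0  0  1  1  1  2  2  2  3  0  3  4  1  0  0  2
So g(16) = 2.

2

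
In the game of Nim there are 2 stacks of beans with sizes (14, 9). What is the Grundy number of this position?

7

Nim-sum: 14 ⊕ 9 = 7.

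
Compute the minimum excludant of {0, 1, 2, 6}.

3

The values 0, 1, 2 are all present; 3 is the first non-negative integer missing from the set.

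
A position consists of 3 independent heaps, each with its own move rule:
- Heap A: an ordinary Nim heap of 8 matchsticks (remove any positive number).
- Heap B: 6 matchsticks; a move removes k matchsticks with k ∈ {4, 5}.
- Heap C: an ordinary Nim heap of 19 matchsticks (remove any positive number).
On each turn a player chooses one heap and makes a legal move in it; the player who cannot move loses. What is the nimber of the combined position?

26

Heap A is a plain Nim heap of size 8, so its Grundy value is 8.
For heap B, compute g(0), g(1), … with moves {4, 5}:
k:     0  1  2  3  4  5  6
g(k):  0  0  0  0  1  1  1
So g(6) = 1.
Heap C is a plain Nim heap of size 19, so its Grundy value is 19.
The value of a disjunctive sum is the nim-sum of the parts.
Combined value = 8 ⊕ 1 ⊕ 19 = 26.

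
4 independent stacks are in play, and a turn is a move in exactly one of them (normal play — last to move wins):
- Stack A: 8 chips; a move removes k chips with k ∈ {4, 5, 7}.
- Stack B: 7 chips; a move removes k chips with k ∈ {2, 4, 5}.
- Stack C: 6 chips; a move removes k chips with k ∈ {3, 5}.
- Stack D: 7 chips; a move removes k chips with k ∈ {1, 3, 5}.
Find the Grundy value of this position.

For stack A, compute g(0), g(1), … with moves {4, 5, 7}:
k:     0  1  2  3  4  5  6  7  8
g(k):  0  0  0  0  1  1  1  1  2
So g(8) = 2.
Grundy values for stack B (subtraction set {2, 4, 5}):
k:     0  1  2  3  4  5  6  7
g(k):  0  0  1  1  2  2  3  0
So g(7) = 0.
Build the Grundy sequence for stack C with g(k) = mex{g(k−s) : s ∈ {3, 5}, s ≤ k}:
g(0) = mex{} = 0
g(1) = mex{} = 0
g(2) = mex{} = 0
g(3) = mex{0} = 1
g(4) = mex{0} = 1
g(5) = mex{0} = 1
g(6) = mex{0,1} = 2
So g(6) = 2.
Build the Grundy sequence for stack D with g(k) = mex{g(k−s) : s ∈ {1, 3, 5}, s ≤ k}:
k:     0  1  2  3  4  5  6  7
g(k):  0  1  0  1  0  1  0  1
So g(7) = 1.
The value of a disjunctive sum is the nim-sum of the parts.
Combined value = 2 XOR 0 XOR 2 XOR 1 = 1.

1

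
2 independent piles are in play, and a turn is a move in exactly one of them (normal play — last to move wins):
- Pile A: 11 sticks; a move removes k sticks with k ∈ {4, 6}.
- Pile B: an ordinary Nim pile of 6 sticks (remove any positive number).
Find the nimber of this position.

Grundy values for pile A (subtraction set {4, 6}):
k:     0  1  2  3  4  5  6  7  8  9 10 11
g(k):  0  0  0  0  1  1  1  1  2  2  0  0
So g(11) = 0.
Pile B is a plain Nim pile of size 6, so its Grundy value is 6.
The value of a disjunctive sum is the nim-sum of the parts.
Combined value = 0 ⊕ 6 = 6.

6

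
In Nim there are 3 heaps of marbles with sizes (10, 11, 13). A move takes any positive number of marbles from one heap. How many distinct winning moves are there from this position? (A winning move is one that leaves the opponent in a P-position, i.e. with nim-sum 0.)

Nim-sum: 10 XOR 11 XOR 13 = 12.
The overall nim-sum is X = 12. A heap of size p has a winning move iff p XOR X < p (reduce it to p XOR X).
  10: 10 XOR 12 = 6 < 10 — winning move (to 6).
  11: 11 XOR 12 = 7 < 11 — winning move (to 7).
  13: 13 XOR 12 = 1 < 13 — winning move (to 1).
That gives 3 winning moves.

3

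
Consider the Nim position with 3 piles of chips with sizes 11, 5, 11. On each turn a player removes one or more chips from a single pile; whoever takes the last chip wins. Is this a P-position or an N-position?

N-position

Nim-sum: 11 ^ 5 ^ 11 = 5.
The nim-sum is 5 ≠ 0, so this is an N-position: the player to move can win.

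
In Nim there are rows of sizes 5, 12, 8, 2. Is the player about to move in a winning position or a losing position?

Winning position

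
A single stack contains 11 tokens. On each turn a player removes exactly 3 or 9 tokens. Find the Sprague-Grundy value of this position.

Build the Grundy sequence with g(k) = mex{g(k−s) : s ∈ {3, 9}, s ≤ k}:
g(0) = mex{} = 0
g(1) = mex{} = 0
g(2) = mex{} = 0
g(3) = mex{0} = 1
g(4) = mex{0} = 1
g(5) = mex{0} = 1
g(6) = mex{1} = 0
g(7) = mex{1} = 0
g(8) = mex{1} = 0
g(9) = mex{0} = 1
g(10) = mex{0} = 1
g(11) = mex{0} = 1
So g(11) = 1.

1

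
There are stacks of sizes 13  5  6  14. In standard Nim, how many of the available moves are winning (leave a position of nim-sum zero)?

0

Nim-sum: 13 ⊕ 5 ⊕ 6 ⊕ 14 = 0.
The nim-sum is already 0, so every move leaves a nonzero nim-sum — there are no winning moves.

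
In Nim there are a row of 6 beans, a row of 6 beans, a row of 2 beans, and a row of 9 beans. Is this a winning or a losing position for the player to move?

Winning position

Nim-sum: 6 ⊕ 6 ⊕ 2 ⊕ 9 = 11.
The nim-sum is 11 ≠ 0, so this is an N-position: the player to move can win.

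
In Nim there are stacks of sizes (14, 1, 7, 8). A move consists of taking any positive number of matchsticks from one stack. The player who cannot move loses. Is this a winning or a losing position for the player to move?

Losing position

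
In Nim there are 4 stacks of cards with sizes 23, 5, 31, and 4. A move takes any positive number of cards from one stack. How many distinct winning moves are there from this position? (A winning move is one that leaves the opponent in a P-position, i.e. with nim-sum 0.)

1

Compute the nim-sum pairwise:
23 ⊕ 5 = 18
18 ⊕ 31 = 13
13 ⊕ 4 = 9
The overall nim-sum is X = 9. A stack of size p has a winning move iff p XOR X < p (reduce it to p XOR X).
  23: 23 XOR 9 = 30 ≥ 23 — no move.
  5: 5 XOR 9 = 12 ≥ 5 — no move.
  31: 31 XOR 9 = 22 < 31 — winning move (to 22).
  4: 4 XOR 9 = 13 ≥ 4 — no move.
That gives 1 winning move.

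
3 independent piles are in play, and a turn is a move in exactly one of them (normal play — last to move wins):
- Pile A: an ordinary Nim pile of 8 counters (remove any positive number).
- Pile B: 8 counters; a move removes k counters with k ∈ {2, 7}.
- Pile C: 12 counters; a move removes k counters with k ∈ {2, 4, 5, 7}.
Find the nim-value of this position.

Pile A is a plain Nim pile of size 8, so its Grundy value is 8.
Build the Grundy sequence for pile B with g(k) = mex{g(k−s) : s ∈ {2, 7}, s ≤ k}:
k:     0  1  2  3  4  5  6  7  8
g(k):  0  0  1  1  0  0  1  1  2
So g(8) = 2.
Grundy values for pile C (subtraction set {2, 4, 5, 7}):
g(0) = mex{} = 0
g(1) = mex{} = 0
g(2) = mex{0} = 1
g(3) = mex{0} = 1
g(4) = mex{0,1} = 2
g(5) = mex{0,1} = 2
g(6) = mex{0,1,2} = 3
g(7) = mex{0,1,2} = 3
g(8) = mex{0,1,2,3} = 4
g(9) = mex{1,2,3} = 0
g(10) = mex{1,2,3,4} = 0
g(11) = mex{0,2,3} = 1
g(12) = mex{0,2,3,4} = 1
So g(12) = 1.
The value of a disjunctive sum is the nim-sum of the parts.
Combined value = 8 ⊕ 2 ⊕ 1 = 11.

11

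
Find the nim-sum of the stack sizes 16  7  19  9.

13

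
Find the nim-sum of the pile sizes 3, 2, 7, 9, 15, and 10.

Nim-sum: 3 ⊕ 2 ⊕ 7 ⊕ 9 ⊕ 15 ⊕ 10 = 10.

10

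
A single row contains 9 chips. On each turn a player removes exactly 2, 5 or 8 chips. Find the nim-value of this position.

Build the Grundy sequence with g(k) = mex{g(k−s) : s ∈ {2, 5, 8}, s ≤ k}:
k:     0  1  2  3  4  5  6  7  8  9
g(k):  0  0  1  1  0  2  1  0  2  1
So g(9) = 1.

1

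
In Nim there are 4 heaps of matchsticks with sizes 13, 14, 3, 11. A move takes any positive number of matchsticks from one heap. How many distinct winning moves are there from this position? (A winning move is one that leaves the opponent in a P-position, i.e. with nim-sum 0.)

3

Nim-sum: 13 XOR 14 XOR 3 XOR 11 = 11.
The overall nim-sum is X = 11. A heap of size p has a winning move iff p XOR X < p (reduce it to p XOR X).
  13: 13 XOR 11 = 6 < 13 — winning move (to 6).
  14: 14 XOR 11 = 5 < 14 — winning move (to 5).
  3: 3 XOR 11 = 8 ≥ 3 — no move.
  11: 11 XOR 11 = 0 < 11 — winning move (to 0).
That gives 3 winning moves.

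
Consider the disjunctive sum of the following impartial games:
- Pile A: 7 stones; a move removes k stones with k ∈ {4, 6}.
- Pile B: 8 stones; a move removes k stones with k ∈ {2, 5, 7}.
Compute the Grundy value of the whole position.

3

For pile A, compute g(0), g(1), … with moves {4, 6}:
g(0) = mex{} = 0
g(1) = mex{} = 0
g(2) = mex{} = 0
g(3) = mex{} = 0
g(4) = mex{0} = 1
g(5) = mex{0} = 1
g(6) = mex{0} = 1
g(7) = mex{0} = 1
So g(7) = 1.
Grundy values for pile B (subtraction set {2, 5, 7}):
k:     0  1  2  3  4  5  6  7  8
g(k):  0  0  1  1  0  2  1  3  2
So g(8) = 2.
By the Sprague-Grundy theorem, the Grundy value of a sum of independent games is the XOR of the component values.
Combined value = 1 ⊕ 2 = 3.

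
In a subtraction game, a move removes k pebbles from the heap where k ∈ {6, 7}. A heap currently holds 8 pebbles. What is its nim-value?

Build the Grundy sequence with g(k) = mex{g(k−s) : s ∈ {6, 7}, s ≤ k}:
g(0) = mex{} = 0
g(1) = mex{} = 0
g(2) = mex{} = 0
g(3) = mex{} = 0
g(4) = mex{} = 0
g(5) = mex{} = 0
g(6) = mex{0} = 1
g(7) = mex{0} = 1
g(8) = mex{0} = 1
So g(8) = 1.

1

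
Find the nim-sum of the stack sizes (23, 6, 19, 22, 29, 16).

25

Bitwise XOR of the heap sizes:
  10111  (23)
  00110  (6)
  10011  (19)
  10110  (22)
  11101  (29)
  10000  (16)
  -----
  11001  (25)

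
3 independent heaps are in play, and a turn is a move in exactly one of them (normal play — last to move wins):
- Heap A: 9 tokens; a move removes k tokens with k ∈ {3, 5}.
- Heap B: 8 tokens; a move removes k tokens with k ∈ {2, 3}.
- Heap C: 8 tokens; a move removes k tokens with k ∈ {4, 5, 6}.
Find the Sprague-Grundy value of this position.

Build the Grundy sequence for heap A with g(k) = mex{g(k−s) : s ∈ {3, 5}, s ≤ k}:
k:     0  1  2  3  4  5  6  7  8  9
g(k):  0  0  0  1  1  1  2  2  0  0
So g(9) = 0.
Build the Grundy sequence for heap B with g(k) = mex{g(k−s) : s ∈ {2, 3}, s ≤ k}:
g(0) = mex{} = 0
g(1) = mex{} = 0
g(2) = mex{0} = 1
g(3) = mex{0} = 1
g(4) = mex{0,1} = 2
g(5) = mex{1} = 0
g(6) = mex{1,2} = 0
g(7) = mex{0,2} = 1
g(8) = mex{0} = 1
So g(8) = 1.
For heap C, compute g(0), g(1), … with moves {4, 5, 6}:
k:     0  1  2  3  4  5  6  7  8
g(k):  0  0  0  0  1  1  1  1  2
So g(8) = 2.
The value of a disjunctive sum is the nim-sum of the parts.
Combined value = 0 XOR 1 XOR 2 = 3.

3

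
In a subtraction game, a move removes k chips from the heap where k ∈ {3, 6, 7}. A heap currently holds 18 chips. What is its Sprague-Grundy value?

2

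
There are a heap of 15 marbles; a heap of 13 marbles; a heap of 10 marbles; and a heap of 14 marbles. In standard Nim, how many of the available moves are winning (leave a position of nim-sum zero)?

Nim-sum: 15 ^ 13 ^ 10 ^ 14 = 6.
The overall nim-sum is X = 6. A heap of size p has a winning move iff p XOR X < p (reduce it to p XOR X).
  15: 15 XOR 6 = 9 < 15 — winning move (to 9).
  13: 13 XOR 6 = 11 < 13 — winning move (to 11).
  10: 10 XOR 6 = 12 ≥ 10 — no move.
  14: 14 XOR 6 = 8 < 14 — winning move (to 8).
That gives 3 winning moves.

3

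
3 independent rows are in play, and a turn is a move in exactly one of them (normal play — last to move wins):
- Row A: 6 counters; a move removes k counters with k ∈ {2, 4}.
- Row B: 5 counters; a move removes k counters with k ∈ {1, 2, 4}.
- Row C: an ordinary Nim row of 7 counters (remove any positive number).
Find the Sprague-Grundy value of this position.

5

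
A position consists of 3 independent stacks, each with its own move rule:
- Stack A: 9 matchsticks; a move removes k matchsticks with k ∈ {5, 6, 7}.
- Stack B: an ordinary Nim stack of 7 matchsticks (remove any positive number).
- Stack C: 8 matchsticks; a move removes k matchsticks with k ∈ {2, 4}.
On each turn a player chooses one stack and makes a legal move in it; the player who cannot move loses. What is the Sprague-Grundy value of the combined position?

7

Build the Grundy sequence for stack A with g(k) = mex{g(k−s) : s ∈ {5, 6, 7}, s ≤ k}:
g(0) = mex{} = 0
g(1) = mex{} = 0
g(2) = mex{} = 0
g(3) = mex{} = 0
g(4) = mex{} = 0
g(5) = mex{0} = 1
g(6) = mex{0} = 1
g(7) = mex{0} = 1
g(8) = mex{0} = 1
g(9) = mex{0} = 1
So g(9) = 1.
Stack B is a plain Nim stack of size 7, so its Grundy value is 7.
Build the Grundy sequence for stack C with g(k) = mex{g(k−s) : s ∈ {2, 4}, s ≤ k}:
k:     0  1  2  3  4  5  6  7  8
g(k):  0  0  1  1  2  2  0  0  1
So g(8) = 1.
The value of a disjunctive sum is the nim-sum of the parts.
Combined value = 1 ⊕ 7 ⊕ 1 = 7.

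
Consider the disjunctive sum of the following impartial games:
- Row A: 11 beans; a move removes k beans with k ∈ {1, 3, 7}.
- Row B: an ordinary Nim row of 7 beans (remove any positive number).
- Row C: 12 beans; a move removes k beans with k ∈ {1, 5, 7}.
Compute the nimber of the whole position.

6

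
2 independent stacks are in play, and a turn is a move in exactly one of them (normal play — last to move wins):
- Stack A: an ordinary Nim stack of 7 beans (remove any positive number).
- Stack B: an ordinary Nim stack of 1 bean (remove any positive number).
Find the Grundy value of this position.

6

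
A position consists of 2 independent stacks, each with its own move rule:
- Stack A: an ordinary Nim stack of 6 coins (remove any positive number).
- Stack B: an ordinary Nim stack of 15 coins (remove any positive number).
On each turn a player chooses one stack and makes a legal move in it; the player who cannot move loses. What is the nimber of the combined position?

9

Stack A is a plain Nim stack of size 6, so its Grundy value is 6.
Stack B is a plain Nim stack of size 15, so its Grundy value is 15.
By the Sprague-Grundy theorem, the Grundy value of a sum of independent games is the XOR of the component values.
Combined value = 6 ⊕ 15 = 9.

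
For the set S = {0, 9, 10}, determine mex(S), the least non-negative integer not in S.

1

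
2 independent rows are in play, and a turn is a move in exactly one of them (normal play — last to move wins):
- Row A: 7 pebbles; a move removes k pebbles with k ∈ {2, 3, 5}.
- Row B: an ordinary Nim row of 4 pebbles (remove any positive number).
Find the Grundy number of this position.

For row A, compute g(0), g(1), … with moves {2, 3, 5}:
k:     0  1  2  3  4  5  6  7
g(k):  0  0  1  1  2  2  3  0
So g(7) = 0.
Row B is a plain Nim row of size 4, so its Grundy value is 4.
The value of a disjunctive sum is the nim-sum of the parts.
Combined value = 0 XOR 4 = 4.

4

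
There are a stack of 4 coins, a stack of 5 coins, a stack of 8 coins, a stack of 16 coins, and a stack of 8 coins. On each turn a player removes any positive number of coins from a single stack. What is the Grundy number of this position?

17

Bitwise XOR of the heap sizes:
  00100  (4)
  00101  (5)
  01000  (8)
  10000  (16)
  01000  (8)
  -----
  10001  (17)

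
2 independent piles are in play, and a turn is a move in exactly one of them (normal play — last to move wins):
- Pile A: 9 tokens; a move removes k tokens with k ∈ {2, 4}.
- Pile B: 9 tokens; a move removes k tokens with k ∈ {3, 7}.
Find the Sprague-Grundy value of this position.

0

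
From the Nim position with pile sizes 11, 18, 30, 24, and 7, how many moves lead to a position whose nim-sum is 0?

3

Compute the nim-sum pairwise:
11 XOR 18 = 25
25 XOR 30 = 7
7 XOR 24 = 31
31 XOR 7 = 24
The overall nim-sum is X = 24. A pile of size p has a winning move iff p XOR X < p (reduce it to p XOR X).
  11: 11 XOR 24 = 19 ≥ 11 — no move.
  18: 18 XOR 24 = 10 < 18 — winning move (to 10).
  30: 30 XOR 24 = 6 < 30 — winning move (to 6).
  24: 24 XOR 24 = 0 < 24 — winning move (to 0).
  7: 7 XOR 24 = 31 ≥ 7 — no move.
That gives 3 winning moves.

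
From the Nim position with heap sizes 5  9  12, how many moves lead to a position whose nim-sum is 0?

0

Bitwise XOR of the heap sizes:
  0101  (5)
  1001  (9)
  1100  (12)
  ----
  0000  (0)
The nim-sum is already 0, so every move leaves a nonzero nim-sum — there are no winning moves.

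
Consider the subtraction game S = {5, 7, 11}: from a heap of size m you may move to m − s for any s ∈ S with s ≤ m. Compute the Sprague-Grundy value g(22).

1

Grundy values for subtraction set {5, 7, 11}:
k:     0  1  2  3  4  5  6  7  8  9 10 11 12 13 14 15 16 17 18 19 20 21 22
g(k):  0  0  0  0  0  1  1  1  1  1  2  2  2  2  2  3  0  0  0  0  0  1  1
So g(22) = 1.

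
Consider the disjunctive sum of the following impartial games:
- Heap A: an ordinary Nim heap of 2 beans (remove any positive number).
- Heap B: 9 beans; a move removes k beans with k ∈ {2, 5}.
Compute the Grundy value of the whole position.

Heap A is a plain Nim heap of size 2, so its Grundy value is 2.
Grundy values for heap B (subtraction set {2, 5}):
g(0) = mex{} = 0
g(1) = mex{} = 0
g(2) = mex{0} = 1
g(3) = mex{0} = 1
g(4) = mex{1} = 0
g(5) = mex{0,1} = 2
g(6) = mex{0} = 1
g(7) = mex{1,2} = 0
g(8) = mex{1} = 0
g(9) = mex{0} = 1
So g(9) = 1.
The value of a disjunctive sum is the nim-sum of the parts.
Combined value = 2 XOR 1 = 3.

3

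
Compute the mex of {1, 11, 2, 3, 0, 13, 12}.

The values 0, 1, 2, 3 are all present; 4 is the first non-negative integer missing from the set.

4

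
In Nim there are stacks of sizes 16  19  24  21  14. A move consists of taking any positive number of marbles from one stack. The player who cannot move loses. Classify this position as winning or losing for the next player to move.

Losing position

In binary:
  10000  (16)
  10011  (19)
  11000  (24)
  10101  (21)
  01110  (14)
  -----
  00000  (0)
The nim-sum is 0, so this is a P-position: the player to move is in a losing position under optimal play.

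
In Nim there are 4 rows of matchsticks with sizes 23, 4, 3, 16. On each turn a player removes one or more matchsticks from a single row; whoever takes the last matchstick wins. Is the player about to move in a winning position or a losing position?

Losing position

Compute the nim-sum pairwise:
23 ⊕ 4 = 19
19 ⊕ 3 = 16
16 ⊕ 16 = 0
The nim-sum is 0, so this is a P-position: the player to move is in a losing position under optimal play.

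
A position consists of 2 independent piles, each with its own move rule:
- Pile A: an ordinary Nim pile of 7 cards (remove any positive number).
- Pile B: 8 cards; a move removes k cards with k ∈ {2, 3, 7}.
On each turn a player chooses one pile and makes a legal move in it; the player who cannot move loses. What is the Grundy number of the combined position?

Pile A is a plain Nim pile of size 7, so its Grundy value is 7.
For pile B, compute g(0), g(1), … with moves {2, 3, 7}:
g(0) = mex{} = 0
g(1) = mex{} = 0
g(2) = mex{0} = 1
g(3) = mex{0} = 1
g(4) = mex{0,1} = 2
g(5) = mex{1} = 0
g(6) = mex{1,2} = 0
g(7) = mex{0,2} = 1
g(8) = mex{0} = 1
So g(8) = 1.
The value of a disjunctive sum is the nim-sum of the parts.
Combined value = 7 XOR 1 = 6.

6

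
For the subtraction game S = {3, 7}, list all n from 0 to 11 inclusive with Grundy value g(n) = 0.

Grundy values for subtraction set {3, 7}:
k:     0  1  2  3  4  5  6  7  8  9 10 11
g(k):  0  0  0  1  1  1  0  2  2  1  0  0
The P-positions (g = 0) in 0..11 are 0, 1, 2, 6, 10, 11.

0, 1, 2, 6, 10, 11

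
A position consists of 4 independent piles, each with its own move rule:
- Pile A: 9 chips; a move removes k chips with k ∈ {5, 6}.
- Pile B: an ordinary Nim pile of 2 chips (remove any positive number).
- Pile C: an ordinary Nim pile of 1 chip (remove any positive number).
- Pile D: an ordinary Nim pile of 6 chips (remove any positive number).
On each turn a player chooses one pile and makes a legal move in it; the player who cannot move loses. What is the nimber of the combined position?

4

Build the Grundy sequence for pile A with g(k) = mex{g(k−s) : s ∈ {5, 6}, s ≤ k}:
g(0) = mex{} = 0
g(1) = mex{} = 0
g(2) = mex{} = 0
g(3) = mex{} = 0
g(4) = mex{} = 0
g(5) = mex{0} = 1
g(6) = mex{0} = 1
g(7) = mex{0} = 1
g(8) = mex{0} = 1
g(9) = mex{0} = 1
So g(9) = 1.
Pile B is a plain Nim pile of size 2, so its Grundy value is 2.
Pile C is a plain Nim pile of size 1, so its Grundy value is 1.
Pile D is a plain Nim pile of size 6, so its Grundy value is 6.
By the Sprague-Grundy theorem, the Grundy value of a sum of independent games is the XOR of the component values.
Combined value = 1 XOR 2 XOR 1 XOR 6 = 4.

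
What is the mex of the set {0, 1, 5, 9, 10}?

2

The values 0, 1 are all present; 2 is the first non-negative integer missing from the set.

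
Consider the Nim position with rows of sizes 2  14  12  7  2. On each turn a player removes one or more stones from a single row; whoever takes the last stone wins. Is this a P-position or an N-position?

N-position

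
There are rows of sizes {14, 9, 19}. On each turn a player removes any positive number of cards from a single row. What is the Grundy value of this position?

Write each in binary and XOR column by column:
  01110  (14)
  01001  (9)
  10011  (19)
  -----
  10100  (20)

20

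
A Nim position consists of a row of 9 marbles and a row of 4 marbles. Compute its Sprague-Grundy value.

Compute the nim-sum pairwise:
9 XOR 4 = 13

13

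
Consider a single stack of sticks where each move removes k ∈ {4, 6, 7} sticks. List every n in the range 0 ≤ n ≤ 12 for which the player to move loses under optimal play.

0, 1, 2, 3, 11, 12

Build the Grundy sequence with g(k) = mex{g(k−s) : s ∈ {4, 6, 7}, s ≤ k}:
g(0) = mex{} = 0
g(1) = mex{} = 0
g(2) = mex{} = 0
g(3) = mex{} = 0
g(4) = mex{0} = 1
g(5) = mex{0} = 1
g(6) = mex{0} = 1
g(7) = mex{0} = 1
g(8) = mex{0,1} = 2
g(9) = mex{0,1} = 2
g(10) = mex{0,1} = 2
g(11) = mex{1} = 0
g(12) = mex{1,2} = 0
The P-positions (g = 0) in 0..12 are 0, 1, 2, 3, 11, 12.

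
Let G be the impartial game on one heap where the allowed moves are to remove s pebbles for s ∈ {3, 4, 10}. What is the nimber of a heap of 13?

2

Grundy values for subtraction set {3, 4, 10}:
g(0) = mex{} = 0
g(1) = mex{} = 0
g(2) = mex{} = 0
g(3) = mex{0} = 1
g(4) = mex{0} = 1
g(5) = mex{0} = 1
g(6) = mex{0,1} = 2
g(7) = mex{1} = 0
g(8) = mex{1} = 0
g(9) = mex{1,2} = 0
g(10) = mex{0,2} = 1
g(11) = mex{0} = 1
g(12) = mex{0} = 1
g(13) = mex{0,1} = 2
So g(13) = 2.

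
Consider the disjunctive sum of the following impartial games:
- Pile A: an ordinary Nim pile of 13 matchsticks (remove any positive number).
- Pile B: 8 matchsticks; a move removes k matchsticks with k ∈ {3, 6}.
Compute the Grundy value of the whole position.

15

Pile A is a plain Nim pile of size 13, so its Grundy value is 13.
Build the Grundy sequence for pile B with g(k) = mex{g(k−s) : s ∈ {3, 6}, s ≤ k}:
g(0) = mex{} = 0
g(1) = mex{} = 0
g(2) = mex{} = 0
g(3) = mex{0} = 1
g(4) = mex{0} = 1
g(5) = mex{0} = 1
g(6) = mex{0,1} = 2
g(7) = mex{0,1} = 2
g(8) = mex{0,1} = 2
So g(8) = 2.
By the Sprague-Grundy theorem, the Grundy value of a sum of independent games is the XOR of the component values.
Combined value = 13 ⊕ 2 = 15.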